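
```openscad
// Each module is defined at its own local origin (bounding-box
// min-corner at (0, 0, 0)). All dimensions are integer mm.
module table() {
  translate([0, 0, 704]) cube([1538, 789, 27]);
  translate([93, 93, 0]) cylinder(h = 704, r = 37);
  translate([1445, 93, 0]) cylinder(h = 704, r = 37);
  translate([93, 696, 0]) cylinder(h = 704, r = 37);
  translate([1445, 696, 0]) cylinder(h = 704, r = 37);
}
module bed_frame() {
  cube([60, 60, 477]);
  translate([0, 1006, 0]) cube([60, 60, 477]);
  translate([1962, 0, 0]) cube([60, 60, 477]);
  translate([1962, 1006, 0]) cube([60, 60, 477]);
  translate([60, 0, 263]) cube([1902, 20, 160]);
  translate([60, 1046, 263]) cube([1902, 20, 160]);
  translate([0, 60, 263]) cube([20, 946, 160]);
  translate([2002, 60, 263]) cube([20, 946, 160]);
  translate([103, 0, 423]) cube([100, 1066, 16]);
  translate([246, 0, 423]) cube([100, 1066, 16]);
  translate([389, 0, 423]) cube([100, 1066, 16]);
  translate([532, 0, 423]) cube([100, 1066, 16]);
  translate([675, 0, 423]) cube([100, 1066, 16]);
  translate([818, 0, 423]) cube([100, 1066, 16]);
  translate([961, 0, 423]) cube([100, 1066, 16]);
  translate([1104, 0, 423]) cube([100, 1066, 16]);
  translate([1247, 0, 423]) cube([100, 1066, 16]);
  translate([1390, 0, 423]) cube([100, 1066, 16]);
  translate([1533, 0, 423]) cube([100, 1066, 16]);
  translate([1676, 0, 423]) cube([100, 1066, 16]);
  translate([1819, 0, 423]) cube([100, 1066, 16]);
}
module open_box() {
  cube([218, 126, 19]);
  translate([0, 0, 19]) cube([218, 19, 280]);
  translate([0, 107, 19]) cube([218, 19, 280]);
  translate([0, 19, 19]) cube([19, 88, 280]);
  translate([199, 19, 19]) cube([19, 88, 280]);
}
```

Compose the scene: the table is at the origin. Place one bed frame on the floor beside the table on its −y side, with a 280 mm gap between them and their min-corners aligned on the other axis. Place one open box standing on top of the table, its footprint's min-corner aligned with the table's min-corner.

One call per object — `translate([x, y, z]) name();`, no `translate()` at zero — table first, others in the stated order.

table();
translate([0, -1346, 0]) bed_frame();
translate([0, 0, 731]) open_box();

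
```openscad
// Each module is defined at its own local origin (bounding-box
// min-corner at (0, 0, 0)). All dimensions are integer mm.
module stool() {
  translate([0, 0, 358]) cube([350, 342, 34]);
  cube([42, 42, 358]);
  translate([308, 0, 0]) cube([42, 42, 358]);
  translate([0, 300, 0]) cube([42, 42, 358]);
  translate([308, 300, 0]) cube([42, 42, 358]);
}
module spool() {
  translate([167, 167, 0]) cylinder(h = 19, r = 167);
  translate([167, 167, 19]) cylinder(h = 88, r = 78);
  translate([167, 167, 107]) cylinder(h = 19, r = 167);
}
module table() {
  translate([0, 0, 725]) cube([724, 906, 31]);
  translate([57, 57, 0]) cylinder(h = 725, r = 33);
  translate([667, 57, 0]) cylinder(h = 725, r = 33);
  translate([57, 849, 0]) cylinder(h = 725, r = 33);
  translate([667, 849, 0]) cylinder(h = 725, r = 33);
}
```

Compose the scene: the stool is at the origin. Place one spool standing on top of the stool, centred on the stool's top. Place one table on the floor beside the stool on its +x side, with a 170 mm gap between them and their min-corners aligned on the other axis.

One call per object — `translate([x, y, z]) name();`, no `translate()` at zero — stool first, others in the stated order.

stool();
translate([8, 4, 392]) spool();
translate([520, 0, 0]) table();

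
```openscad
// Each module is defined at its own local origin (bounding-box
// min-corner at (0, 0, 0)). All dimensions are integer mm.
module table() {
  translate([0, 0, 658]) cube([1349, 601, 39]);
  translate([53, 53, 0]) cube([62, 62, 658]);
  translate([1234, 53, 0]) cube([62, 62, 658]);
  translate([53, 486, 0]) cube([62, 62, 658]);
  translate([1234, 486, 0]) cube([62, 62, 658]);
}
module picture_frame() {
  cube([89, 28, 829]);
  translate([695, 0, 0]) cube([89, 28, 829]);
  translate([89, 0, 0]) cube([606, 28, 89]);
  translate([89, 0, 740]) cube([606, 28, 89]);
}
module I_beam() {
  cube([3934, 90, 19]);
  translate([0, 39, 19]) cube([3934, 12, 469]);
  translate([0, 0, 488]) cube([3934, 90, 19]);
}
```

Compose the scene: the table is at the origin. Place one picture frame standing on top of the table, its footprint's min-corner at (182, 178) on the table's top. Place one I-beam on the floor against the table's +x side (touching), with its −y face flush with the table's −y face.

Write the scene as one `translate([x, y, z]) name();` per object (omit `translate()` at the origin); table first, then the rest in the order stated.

table();
translate([182, 178, 697]) picture_frame();
translate([1349, 0, 0]) I_beam();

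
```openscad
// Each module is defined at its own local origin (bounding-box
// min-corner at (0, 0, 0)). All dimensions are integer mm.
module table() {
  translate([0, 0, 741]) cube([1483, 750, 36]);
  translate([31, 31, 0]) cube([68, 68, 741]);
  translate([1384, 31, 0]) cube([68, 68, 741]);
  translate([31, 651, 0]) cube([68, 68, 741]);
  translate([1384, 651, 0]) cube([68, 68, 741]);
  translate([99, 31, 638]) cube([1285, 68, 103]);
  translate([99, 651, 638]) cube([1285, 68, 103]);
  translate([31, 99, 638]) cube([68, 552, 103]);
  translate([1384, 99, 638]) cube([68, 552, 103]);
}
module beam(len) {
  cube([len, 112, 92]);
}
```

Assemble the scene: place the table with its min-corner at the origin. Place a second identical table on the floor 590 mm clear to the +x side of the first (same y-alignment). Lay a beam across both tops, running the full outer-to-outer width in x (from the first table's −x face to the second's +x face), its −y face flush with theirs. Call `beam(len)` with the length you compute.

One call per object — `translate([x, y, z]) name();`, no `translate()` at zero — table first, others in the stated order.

table();
translate([2073, 0, 0]) table();
translate([0, 0, 777]) beam(3556);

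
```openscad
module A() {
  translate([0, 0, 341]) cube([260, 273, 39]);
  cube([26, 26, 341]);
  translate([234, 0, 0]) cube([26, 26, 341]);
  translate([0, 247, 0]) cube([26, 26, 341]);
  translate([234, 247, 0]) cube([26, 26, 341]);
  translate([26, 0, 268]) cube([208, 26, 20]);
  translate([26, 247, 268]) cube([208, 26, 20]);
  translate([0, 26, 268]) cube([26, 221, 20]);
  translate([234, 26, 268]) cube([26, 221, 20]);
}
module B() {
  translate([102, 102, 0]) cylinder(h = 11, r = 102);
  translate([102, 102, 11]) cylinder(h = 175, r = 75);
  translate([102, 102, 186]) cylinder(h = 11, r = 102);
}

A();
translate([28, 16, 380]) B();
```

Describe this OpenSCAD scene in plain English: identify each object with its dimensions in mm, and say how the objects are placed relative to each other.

A is a simple wooden stool: a rectangular seat 260 mm (x) by 273 mm (y), 39 mm thick, top face at z = 380 mm, on four square legs, each 26×26 mm in cross-section. The legs rest on z = 0, each flush with a corner of the seat. Four stretchers, 26 mm wide and 20 mm tall, connect adjacent legs with their undersides at z = 268 mm, each running between the inner faces of the legs it joins and aligned with the legs' outer faces on the other axis.

B is a spool: two coaxial disc flanges of radius 102 mm and thickness 11 mm, joined by a core cylinder of radius 75 mm and height 175 mm. The lower flange rests on z = 0 and the three cylinders share a vertical axis.

The spool is on top of the stool.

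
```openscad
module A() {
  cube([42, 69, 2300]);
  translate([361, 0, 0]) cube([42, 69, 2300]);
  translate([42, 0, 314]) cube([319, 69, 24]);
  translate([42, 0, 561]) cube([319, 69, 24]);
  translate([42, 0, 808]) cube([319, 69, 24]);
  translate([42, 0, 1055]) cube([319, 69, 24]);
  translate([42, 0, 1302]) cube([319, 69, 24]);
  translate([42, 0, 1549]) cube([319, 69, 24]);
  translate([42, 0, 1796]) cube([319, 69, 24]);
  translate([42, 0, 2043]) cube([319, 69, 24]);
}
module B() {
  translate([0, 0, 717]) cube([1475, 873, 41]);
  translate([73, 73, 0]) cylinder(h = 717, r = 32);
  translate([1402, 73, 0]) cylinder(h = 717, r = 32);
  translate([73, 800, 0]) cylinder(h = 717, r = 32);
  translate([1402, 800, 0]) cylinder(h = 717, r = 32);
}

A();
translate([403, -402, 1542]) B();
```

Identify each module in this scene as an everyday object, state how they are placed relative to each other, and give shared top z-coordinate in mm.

A is a ladder. B is a table. The table is beside the ladder with their tops flush at z = 2300. The shared top z-coordinate is 2300 mm.

Both tops at z = 2300 mm.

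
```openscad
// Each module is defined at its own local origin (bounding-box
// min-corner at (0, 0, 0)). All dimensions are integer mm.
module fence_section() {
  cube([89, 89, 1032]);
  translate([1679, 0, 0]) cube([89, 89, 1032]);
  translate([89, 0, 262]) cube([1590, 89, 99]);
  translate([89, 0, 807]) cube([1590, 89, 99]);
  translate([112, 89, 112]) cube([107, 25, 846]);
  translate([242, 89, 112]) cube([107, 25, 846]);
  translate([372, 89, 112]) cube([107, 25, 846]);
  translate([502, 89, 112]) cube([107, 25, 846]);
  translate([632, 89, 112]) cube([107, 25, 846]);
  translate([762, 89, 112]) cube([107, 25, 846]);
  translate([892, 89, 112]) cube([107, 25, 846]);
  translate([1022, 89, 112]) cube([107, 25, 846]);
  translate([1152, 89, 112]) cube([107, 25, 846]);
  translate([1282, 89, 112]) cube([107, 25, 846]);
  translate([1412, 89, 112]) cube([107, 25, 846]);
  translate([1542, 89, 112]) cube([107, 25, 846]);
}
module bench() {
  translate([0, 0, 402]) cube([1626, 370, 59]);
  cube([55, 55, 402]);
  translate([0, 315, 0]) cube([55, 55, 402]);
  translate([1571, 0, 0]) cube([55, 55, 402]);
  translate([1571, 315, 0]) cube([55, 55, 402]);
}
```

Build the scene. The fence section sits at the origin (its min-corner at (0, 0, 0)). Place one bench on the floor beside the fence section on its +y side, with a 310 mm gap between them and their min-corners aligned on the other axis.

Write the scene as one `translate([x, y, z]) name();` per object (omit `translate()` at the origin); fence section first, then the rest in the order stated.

fence_section();
translate([0, 424, 0]) bench();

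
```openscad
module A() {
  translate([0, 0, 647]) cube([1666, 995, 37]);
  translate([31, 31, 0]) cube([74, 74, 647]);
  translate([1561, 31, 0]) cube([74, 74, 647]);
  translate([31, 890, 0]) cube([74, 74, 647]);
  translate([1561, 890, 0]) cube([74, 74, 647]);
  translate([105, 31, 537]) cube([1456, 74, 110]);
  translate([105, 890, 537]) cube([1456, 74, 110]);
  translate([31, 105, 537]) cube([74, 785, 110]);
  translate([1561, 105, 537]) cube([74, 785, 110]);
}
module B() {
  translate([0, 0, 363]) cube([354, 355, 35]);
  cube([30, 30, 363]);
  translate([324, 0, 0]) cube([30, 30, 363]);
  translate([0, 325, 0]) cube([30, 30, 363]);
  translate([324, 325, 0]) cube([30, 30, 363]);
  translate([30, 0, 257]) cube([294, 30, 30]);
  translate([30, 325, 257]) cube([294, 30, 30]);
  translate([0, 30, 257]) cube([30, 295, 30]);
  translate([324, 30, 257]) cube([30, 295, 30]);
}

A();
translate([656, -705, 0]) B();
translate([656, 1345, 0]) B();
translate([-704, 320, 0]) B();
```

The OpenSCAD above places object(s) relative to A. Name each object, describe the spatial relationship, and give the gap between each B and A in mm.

Each stool's nearest face is 350 mm from the table's bounding box.

A is a table. B is a stool. Three stools sit around the table at the −y, +y, −x sides. The gap between each stool and the table is 350 mm.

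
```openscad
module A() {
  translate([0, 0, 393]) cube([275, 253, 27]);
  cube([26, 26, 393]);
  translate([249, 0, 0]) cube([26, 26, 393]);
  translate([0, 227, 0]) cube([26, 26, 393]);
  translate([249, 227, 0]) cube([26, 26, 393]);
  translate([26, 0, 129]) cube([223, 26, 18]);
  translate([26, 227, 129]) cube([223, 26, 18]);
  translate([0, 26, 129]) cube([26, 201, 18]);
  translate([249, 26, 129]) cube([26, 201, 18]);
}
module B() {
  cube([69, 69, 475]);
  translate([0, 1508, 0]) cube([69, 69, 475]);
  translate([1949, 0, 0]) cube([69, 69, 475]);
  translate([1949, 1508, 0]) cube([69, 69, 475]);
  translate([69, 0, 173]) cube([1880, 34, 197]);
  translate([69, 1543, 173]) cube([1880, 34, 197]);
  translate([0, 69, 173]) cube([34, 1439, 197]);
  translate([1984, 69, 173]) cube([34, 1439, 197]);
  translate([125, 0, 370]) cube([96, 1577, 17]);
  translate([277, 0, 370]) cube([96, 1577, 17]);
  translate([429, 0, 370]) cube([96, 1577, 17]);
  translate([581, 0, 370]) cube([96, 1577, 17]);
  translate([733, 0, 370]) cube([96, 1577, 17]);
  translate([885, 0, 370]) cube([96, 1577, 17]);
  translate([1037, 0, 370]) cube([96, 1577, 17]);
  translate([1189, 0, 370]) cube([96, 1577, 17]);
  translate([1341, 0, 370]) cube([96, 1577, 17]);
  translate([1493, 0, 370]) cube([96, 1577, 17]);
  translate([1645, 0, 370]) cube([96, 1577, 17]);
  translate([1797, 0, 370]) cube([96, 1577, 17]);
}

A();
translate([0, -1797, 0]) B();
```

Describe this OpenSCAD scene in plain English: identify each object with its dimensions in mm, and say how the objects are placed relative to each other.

A is a four-legged stool. The seat is 275×253 mm, 27 mm thick, top at z = 420 mm. It stands on four square legs, each 26×26 mm in cross-section, from z = 0 to the seat underside, each flush with a corner of the seat. Four stretchers, 26 mm wide and 18 mm tall, connect adjacent legs with their undersides at z = 129 mm, each running between the inner faces of the legs it joins and aligned with the legs' outer faces on the other axis.

B is a bed frame 2018 mm long (x) by 1577 mm wide (y). Four 69×69 mm corner posts, 475 mm tall, at the corners of the footprint. Four rails of 34 mm thickness and 197 mm height run between adjacent posts with their undersides at z = 173 mm, their outer faces flush with the outside of the frame (the two x-running rails run between the posts' inner faces; the two y-running rails run between the posts' inner faces). 12 slats, each 96 mm wide (x) and 17 mm thick, lie across the top of the two x-running rails, running the full 1577 mm width of the frame in y; the slats are evenly spaced along x between the inner faces of the end posts with equal gaps (rounded down to the nearest mm) at the −x end and between each pair — any rounding remainder accumulates at the +x end.

The bed frame is on the floor beside the stool on its −y side.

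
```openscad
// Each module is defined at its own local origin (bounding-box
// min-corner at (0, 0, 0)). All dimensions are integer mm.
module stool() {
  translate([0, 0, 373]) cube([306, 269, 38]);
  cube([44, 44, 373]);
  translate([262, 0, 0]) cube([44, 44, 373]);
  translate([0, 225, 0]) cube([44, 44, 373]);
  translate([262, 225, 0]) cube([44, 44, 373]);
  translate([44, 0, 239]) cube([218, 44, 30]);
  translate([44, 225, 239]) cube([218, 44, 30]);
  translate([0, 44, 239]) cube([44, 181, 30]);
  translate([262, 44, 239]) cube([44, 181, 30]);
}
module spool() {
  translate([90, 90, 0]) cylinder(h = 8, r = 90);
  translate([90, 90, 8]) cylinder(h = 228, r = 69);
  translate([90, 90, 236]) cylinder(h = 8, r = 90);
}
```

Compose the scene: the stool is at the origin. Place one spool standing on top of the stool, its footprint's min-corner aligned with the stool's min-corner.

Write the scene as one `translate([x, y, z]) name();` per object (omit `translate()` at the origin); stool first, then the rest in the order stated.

stool();
translate([0, 0, 411]) spool();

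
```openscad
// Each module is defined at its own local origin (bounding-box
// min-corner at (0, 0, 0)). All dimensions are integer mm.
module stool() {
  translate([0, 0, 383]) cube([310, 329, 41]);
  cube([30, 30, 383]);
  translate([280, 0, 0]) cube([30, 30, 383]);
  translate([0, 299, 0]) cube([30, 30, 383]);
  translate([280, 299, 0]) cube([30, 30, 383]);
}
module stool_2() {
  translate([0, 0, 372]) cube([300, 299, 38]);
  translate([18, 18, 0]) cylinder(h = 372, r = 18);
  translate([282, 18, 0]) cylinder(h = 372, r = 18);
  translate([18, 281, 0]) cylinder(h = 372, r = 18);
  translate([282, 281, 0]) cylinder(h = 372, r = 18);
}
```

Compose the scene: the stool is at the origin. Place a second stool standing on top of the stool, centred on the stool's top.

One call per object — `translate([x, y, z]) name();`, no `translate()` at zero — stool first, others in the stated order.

stool();
translate([5, 15, 424]) stool_2();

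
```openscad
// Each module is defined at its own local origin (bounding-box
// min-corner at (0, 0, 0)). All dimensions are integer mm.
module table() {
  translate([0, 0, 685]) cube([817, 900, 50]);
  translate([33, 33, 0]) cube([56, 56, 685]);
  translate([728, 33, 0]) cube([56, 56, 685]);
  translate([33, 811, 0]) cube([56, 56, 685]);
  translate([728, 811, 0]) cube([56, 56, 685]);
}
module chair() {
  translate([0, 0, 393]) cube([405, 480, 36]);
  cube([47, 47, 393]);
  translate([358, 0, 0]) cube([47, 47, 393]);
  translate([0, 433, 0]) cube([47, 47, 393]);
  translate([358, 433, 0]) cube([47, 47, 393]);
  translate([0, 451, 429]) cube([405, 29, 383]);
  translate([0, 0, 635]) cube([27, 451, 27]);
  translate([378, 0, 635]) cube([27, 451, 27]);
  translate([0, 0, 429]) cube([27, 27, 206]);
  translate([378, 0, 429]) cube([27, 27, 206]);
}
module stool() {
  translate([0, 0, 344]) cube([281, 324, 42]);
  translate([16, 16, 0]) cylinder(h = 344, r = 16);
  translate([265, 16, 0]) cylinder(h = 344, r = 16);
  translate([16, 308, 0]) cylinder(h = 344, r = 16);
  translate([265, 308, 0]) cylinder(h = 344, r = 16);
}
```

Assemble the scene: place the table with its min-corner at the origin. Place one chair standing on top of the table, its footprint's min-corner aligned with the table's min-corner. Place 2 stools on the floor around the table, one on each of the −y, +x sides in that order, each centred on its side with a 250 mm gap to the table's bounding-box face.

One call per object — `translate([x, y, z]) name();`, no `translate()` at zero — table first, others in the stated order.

table();
translate([0, 0, 735]) chair();
translate([268, -574, 0]) stool();
translate([1067, 288, 0]) stool();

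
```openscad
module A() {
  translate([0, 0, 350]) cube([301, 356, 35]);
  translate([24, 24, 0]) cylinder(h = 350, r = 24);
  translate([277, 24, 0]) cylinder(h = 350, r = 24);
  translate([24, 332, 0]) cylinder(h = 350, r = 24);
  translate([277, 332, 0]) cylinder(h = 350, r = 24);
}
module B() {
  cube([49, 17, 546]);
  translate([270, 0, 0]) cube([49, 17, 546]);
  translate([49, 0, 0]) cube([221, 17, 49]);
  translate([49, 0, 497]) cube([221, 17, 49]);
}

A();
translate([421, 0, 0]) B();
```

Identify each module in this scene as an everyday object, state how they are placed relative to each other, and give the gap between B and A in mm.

The picture frame's nearest face is 120 mm from the stool's +x face.

A is a stool. B is a picture frame. The picture frame is on the floor beside the stool on its +x side. The gap between the picture frame and the stool is 120 mm.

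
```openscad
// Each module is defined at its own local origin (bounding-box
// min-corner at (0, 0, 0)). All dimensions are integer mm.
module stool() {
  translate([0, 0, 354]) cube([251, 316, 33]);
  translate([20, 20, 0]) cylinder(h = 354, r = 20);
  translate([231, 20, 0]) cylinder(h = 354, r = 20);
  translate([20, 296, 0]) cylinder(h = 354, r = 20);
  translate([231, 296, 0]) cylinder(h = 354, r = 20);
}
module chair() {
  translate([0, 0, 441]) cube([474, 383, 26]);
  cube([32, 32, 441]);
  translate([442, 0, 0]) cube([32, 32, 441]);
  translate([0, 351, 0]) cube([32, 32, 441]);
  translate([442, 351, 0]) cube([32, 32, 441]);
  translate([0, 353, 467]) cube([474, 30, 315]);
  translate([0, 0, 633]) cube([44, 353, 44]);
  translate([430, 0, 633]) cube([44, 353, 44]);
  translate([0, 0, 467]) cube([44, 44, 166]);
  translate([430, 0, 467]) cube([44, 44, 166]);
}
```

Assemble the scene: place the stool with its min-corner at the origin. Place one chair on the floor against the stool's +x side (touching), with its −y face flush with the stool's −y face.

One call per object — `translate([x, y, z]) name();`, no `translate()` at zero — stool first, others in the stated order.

stool();
translate([251, 0, 0]) chair();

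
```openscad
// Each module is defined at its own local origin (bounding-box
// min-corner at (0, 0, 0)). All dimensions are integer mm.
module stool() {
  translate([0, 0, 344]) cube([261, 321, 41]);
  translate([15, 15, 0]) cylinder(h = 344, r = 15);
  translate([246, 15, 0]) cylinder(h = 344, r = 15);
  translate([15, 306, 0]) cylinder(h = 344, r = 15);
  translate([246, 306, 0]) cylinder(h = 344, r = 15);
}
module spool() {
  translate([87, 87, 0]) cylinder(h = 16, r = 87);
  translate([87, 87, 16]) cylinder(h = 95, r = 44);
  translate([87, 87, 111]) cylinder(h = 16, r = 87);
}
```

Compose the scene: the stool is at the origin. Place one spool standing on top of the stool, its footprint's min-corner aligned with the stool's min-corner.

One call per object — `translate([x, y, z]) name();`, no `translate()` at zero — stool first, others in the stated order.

stool();
translate([0, 0, 385]) spool();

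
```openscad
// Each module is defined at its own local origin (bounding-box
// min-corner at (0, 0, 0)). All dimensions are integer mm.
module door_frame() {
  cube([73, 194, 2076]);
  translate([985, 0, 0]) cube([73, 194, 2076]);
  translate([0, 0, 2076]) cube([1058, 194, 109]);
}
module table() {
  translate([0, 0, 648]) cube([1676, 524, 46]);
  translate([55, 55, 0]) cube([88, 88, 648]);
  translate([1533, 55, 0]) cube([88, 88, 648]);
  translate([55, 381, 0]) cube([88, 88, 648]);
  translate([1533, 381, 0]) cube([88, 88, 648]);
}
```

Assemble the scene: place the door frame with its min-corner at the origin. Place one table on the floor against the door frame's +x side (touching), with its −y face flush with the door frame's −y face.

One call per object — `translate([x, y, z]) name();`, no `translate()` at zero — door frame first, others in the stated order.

door_frame();
translate([1058, 0, 0]) table();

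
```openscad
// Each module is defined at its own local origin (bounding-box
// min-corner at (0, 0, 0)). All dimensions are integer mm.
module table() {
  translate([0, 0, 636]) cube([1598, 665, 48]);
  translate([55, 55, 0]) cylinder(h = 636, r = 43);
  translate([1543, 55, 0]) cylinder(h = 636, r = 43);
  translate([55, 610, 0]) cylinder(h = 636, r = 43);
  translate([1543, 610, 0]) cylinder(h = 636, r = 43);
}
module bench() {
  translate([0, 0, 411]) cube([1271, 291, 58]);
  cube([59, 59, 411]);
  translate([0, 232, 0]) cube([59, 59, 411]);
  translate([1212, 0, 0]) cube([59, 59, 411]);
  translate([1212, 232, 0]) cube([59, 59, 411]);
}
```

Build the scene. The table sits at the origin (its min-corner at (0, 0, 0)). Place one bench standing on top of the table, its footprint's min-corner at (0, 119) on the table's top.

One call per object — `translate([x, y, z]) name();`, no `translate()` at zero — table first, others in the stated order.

table();
translate([0, 119, 684]) bench();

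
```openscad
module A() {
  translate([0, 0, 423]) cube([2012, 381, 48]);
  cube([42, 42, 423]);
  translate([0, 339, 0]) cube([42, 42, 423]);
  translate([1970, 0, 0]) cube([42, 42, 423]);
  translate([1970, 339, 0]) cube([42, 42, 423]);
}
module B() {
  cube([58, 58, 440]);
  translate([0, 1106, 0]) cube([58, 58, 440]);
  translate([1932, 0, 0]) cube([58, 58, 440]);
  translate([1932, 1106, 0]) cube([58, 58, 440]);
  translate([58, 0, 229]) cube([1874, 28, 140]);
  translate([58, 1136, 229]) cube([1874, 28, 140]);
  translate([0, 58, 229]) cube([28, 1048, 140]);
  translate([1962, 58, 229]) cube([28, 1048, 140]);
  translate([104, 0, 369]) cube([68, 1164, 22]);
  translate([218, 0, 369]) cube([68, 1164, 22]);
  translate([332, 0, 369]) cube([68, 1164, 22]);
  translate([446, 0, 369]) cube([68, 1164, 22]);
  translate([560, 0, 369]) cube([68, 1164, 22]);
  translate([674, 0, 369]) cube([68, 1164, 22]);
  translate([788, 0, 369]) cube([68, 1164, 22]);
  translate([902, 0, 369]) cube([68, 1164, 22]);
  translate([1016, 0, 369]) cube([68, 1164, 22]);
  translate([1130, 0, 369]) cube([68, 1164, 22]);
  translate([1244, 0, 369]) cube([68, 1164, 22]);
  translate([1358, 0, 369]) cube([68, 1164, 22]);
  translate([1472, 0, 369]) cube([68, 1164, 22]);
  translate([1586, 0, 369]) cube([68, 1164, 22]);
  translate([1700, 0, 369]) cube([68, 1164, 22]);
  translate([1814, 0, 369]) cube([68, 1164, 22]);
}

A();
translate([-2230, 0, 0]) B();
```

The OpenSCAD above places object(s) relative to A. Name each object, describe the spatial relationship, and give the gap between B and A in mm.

A is a bench. B is a bed frame. The bed frame is on the floor beside the bench on its −x side. The gap between the bed frame and the bench is 240 mm.

The bed frame's nearest face is 240 mm from the bench's −x face.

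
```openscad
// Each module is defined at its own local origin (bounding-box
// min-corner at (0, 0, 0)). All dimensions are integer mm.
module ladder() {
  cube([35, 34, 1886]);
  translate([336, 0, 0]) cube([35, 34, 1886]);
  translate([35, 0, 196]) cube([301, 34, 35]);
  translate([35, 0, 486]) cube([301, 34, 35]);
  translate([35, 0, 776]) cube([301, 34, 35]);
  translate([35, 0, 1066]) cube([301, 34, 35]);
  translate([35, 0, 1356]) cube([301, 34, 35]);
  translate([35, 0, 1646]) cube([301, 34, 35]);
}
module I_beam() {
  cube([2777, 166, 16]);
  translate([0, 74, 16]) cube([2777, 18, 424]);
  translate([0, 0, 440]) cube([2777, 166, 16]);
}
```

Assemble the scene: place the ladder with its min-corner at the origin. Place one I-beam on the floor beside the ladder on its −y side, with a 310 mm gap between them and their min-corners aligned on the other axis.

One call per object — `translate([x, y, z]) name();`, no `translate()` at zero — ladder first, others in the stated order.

ladder();
translate([0, -476, 0]) I_beam();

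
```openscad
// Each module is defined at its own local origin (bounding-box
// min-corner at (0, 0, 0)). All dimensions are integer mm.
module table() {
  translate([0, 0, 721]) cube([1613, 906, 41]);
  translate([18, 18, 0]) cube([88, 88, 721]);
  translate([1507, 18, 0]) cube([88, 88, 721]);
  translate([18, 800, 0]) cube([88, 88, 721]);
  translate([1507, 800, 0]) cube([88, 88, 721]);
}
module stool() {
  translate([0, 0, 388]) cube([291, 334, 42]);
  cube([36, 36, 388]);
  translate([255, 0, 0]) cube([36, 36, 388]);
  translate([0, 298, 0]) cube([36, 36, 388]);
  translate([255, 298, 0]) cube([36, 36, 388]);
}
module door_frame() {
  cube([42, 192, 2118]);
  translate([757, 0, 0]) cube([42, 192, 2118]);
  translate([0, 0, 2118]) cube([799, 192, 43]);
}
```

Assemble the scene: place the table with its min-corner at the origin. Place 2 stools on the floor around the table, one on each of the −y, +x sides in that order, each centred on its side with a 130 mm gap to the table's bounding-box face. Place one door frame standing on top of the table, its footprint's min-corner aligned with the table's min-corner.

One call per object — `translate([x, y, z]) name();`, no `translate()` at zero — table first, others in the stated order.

table();
translate([661, -464, 0]) stool();
translate([1743, 286, 0]) stool();
translate([0, 0, 762]) door_frame();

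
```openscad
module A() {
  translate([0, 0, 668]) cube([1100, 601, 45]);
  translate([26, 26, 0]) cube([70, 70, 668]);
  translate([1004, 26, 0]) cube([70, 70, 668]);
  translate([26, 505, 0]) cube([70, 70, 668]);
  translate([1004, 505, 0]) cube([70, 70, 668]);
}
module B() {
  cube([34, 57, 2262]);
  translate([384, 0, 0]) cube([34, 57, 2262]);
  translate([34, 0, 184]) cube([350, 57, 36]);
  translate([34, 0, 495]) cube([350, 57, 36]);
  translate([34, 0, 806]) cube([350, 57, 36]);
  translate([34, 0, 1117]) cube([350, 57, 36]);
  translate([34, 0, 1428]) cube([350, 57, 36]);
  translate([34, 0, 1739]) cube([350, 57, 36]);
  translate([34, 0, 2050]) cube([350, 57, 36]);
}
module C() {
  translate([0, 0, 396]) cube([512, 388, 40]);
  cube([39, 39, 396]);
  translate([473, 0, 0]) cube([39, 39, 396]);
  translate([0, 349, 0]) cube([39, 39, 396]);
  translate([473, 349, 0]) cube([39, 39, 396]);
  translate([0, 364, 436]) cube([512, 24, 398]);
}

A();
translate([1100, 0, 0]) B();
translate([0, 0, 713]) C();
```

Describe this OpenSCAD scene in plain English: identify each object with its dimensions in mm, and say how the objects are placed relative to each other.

A is a table: top 1100 mm (x) × 601 mm (y), 45 mm thick, upper face at z = 713 mm, on four 70×70 mm square legs, each inset 26 mm from the nearest pair of top edges, running from z = 0 to the bottom of the top.

B is a straight ladder. Two 34×57 mm vertical rails, 2262 mm tall, stand 418 mm apart (outside-to-outside) with their front faces coplanar on the −y side. 7 rungs, each 57 mm deep and 36 mm tall, span between the inner faces of the rails, front faces flush with the rails. The lowest rung's underside is at z = 184 mm and rungs are spaced 311 mm apart (underside to underside).

C is a chair. The seat is a 512×388×40 mm slab with its top at z = 436 mm, on four 39×39 mm corner legs (flush with the seat edges, standing on z = 0). A flat backrest 24 mm thick, 398 mm tall, spans the full seat width and rises from the seat top along its +y edge, rear face flush with the rear of the seat.

The ladder is against the table's +x side, with their −y faces flush. The chair is on top of the table.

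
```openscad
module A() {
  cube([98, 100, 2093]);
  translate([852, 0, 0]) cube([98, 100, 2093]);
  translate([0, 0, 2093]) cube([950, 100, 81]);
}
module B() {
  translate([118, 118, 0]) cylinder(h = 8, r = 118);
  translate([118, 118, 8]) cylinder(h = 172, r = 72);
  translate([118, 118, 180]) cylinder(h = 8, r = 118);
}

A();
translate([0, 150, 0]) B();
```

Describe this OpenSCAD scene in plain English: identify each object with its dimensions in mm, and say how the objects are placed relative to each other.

A is a door frame. The clear opening is 754 mm wide and 2093 mm high. Two 98 mm wide jambs, 100 mm deep, stand either side of the opening from the floor to the top of the opening. A 81 mm thick head sits across the top of both jambs, spanning the full outside width of the frame.

B is a spool: two coaxial disc flanges of radius 118 mm and thickness 8 mm, joined by a core cylinder of radius 72 mm and height 172 mm. The lower flange rests on z = 0 and the three cylinders share a vertical axis.

The spool is on the floor beside the door frame on its +y side.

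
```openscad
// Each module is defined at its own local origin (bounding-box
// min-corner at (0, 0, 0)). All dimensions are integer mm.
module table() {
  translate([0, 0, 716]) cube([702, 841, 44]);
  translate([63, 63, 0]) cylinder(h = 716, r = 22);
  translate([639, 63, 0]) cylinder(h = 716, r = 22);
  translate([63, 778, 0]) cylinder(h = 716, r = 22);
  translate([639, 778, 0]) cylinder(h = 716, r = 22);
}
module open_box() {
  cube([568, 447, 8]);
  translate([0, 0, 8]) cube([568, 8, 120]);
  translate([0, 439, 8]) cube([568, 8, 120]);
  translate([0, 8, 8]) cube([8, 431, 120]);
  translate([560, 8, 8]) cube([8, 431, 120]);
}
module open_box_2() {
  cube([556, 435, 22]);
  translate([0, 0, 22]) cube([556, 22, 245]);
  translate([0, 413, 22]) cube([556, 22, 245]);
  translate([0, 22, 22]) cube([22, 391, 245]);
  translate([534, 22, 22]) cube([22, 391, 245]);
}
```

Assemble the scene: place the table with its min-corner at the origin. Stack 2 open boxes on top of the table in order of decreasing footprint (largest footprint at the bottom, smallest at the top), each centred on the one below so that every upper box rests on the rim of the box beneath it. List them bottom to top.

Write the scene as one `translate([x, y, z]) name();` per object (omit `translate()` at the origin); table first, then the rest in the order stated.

table();
translate([67, 197, 760]) open_box();
translate([73, 203, 888]) open_box_2();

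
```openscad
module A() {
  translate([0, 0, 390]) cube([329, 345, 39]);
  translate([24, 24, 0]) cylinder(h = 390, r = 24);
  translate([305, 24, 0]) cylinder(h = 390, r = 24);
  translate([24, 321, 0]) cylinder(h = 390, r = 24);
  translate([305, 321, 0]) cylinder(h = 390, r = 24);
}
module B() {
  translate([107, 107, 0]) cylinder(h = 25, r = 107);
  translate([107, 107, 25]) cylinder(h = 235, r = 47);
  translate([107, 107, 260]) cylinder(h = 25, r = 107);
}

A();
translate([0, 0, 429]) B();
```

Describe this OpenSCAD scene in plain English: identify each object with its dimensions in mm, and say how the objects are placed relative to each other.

A is a four-legged stool. The seat is 329×345 mm, 39 mm thick, top at z = 429 mm. It stands on four round legs, each 48 mm in diameter, from z = 0 to the seat underside, each leg's axis is inset half a diameter from the nearest pair of seat edges (so the leg's bounding box is flush with the corner).

B is a spool: two coaxial disc flanges of radius 107 mm and thickness 25 mm, joined by a core cylinder of radius 47 mm and height 235 mm. The lower flange rests on z = 0 and the three cylinders share a vertical axis.

The spool is on top of the stool.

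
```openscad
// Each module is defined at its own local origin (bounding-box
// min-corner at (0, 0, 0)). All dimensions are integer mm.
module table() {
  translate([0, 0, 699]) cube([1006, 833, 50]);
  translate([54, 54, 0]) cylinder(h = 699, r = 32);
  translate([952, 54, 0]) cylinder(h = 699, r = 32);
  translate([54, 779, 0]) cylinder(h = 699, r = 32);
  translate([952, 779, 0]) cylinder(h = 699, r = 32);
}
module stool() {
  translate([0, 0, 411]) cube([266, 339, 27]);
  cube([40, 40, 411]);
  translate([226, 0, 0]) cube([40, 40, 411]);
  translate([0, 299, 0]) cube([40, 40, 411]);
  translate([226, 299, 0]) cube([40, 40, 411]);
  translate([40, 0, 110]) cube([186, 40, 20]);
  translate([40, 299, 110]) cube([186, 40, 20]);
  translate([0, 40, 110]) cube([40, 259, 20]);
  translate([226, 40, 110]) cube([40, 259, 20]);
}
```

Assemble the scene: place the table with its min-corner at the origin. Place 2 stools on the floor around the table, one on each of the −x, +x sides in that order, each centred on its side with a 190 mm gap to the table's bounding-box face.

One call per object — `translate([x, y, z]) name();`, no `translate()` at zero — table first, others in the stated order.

table();
translate([-456, 247, 0]) stool();
translate([1196, 247, 0]) stool();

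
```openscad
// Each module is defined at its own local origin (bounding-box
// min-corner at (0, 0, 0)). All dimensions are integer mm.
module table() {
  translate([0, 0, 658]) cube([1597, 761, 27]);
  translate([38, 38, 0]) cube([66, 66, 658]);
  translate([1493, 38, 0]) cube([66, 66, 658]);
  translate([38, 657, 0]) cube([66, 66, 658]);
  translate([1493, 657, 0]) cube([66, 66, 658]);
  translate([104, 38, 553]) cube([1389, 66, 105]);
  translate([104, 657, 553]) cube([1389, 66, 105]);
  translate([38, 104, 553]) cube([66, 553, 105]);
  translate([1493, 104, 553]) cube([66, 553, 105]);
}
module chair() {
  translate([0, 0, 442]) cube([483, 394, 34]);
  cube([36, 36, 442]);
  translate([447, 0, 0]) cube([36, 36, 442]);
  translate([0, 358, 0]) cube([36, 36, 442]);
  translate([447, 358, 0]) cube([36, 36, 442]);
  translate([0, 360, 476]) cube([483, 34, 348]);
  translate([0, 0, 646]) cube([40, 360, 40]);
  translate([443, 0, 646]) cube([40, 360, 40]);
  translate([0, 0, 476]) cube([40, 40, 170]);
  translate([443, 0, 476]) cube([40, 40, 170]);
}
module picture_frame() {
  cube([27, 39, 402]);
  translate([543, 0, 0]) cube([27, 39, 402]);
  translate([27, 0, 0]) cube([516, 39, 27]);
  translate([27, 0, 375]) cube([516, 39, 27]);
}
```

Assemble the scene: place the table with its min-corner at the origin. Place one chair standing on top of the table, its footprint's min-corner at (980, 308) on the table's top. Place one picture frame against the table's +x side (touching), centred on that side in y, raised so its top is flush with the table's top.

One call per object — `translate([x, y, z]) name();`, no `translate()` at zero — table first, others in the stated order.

table();
translate([980, 308, 685]) chair();
translate([1597, 361, 283]) picture_frame();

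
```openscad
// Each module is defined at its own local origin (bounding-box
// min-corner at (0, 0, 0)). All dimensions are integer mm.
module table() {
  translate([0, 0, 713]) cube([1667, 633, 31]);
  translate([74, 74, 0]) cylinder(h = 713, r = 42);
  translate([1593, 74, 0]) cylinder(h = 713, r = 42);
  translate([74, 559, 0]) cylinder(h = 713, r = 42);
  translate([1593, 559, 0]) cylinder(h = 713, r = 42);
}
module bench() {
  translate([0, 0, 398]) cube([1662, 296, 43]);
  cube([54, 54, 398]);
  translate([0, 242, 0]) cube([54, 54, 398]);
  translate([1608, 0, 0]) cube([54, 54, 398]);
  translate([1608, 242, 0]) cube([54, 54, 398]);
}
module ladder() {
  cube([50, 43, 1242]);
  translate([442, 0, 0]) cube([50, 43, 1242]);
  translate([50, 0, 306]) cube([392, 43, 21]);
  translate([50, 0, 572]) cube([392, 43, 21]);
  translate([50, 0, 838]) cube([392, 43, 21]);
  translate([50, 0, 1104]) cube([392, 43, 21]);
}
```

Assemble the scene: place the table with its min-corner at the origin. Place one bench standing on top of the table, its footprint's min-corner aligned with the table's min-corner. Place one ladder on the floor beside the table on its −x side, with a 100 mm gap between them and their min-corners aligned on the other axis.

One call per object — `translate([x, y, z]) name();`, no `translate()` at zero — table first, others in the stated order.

table();
translate([0, 0, 744]) bench();
translate([-592, 0, 0]) ladder();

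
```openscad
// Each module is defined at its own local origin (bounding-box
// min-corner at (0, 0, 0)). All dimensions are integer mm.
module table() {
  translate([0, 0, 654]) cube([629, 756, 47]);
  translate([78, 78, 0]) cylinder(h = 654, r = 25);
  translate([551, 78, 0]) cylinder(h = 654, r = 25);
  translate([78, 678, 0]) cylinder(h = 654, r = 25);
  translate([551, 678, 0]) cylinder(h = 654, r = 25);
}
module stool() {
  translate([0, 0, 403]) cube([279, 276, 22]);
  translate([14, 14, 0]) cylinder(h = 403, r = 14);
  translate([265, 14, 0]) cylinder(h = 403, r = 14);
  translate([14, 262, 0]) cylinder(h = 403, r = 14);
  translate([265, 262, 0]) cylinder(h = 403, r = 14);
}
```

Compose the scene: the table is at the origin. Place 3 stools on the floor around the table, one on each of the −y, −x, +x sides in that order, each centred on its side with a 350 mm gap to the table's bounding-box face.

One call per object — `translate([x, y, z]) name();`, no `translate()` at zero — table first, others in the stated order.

table();
translate([175, -626, 0]) stool();
translate([-629, 240, 0]) stool();
translate([979, 240, 0]) stool();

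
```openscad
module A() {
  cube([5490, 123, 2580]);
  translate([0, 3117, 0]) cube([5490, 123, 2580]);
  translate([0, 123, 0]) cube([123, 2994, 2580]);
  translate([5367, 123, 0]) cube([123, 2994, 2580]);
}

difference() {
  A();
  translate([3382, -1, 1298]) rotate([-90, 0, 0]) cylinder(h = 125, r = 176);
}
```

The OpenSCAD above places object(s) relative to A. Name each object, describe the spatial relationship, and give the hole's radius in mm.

A is a house frame. The house frame has a circular hole through its front wall. The hole's radius is 176 mm.

The subtracted cylinder has r = 176 mm.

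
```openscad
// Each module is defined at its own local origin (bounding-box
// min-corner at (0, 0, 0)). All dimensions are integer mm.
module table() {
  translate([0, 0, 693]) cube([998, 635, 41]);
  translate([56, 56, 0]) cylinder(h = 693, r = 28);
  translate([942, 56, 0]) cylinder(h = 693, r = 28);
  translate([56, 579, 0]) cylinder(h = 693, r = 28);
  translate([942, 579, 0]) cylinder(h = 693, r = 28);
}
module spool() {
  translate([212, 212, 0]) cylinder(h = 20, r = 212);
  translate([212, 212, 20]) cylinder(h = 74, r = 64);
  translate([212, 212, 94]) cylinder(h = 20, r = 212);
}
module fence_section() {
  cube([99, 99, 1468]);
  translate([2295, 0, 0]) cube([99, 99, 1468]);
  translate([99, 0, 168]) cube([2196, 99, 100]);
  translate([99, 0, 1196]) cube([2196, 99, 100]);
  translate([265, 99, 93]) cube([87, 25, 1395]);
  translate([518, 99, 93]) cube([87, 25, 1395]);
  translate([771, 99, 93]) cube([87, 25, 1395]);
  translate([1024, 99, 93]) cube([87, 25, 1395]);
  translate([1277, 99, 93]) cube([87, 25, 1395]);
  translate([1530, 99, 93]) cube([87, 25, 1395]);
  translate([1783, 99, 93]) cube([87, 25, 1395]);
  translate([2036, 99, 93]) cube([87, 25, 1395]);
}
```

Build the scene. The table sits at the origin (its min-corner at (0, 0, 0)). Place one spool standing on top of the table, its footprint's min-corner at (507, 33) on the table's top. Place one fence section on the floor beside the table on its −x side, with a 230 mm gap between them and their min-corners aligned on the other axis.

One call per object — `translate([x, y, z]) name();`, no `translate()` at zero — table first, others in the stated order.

table();
translate([507, 33, 734]) spool();
translate([-2624, 0, 0]) fence_section();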